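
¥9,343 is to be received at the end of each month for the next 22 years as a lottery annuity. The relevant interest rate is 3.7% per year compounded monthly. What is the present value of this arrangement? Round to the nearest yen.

¥1,685,869

This is an ordinary annuity: 264 payments of ¥9,343 at the end of each month.
Periodic rate r = 0.037/12 per month; n is counted in months.
PV = PMT × [(1 − (1+r)^−n)/r] = 9,343 × [1 − (1+r)^−264] / r = ¥1,685,869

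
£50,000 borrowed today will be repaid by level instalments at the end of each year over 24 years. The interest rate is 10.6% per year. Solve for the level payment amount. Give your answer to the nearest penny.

Level ordinary annuity; solve PV = PMT × [(1 − (1+r)^−n)/r] for PMT.
Periodic rate r = 0.106 per year.
With n = 24: PMT = 50,000 / ([(1 − (1+r)^−n)/r]) = £5,818.42

£5,818.42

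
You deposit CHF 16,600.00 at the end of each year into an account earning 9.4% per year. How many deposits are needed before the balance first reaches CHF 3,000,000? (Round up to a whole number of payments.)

33 payments

Periodic rate r = 0.094 per year.
Ordinary annuity FV: 3,000,000 = 16,600 × [((1+r)^n − 1)/r].
(1+r)^n = 1 + 3,000,000 × r / 16,600, so n = ln(1 + 3,000,000·r/16,600) / ln(1+r) = 32.16.
Round up to a whole number of payments: n = 33.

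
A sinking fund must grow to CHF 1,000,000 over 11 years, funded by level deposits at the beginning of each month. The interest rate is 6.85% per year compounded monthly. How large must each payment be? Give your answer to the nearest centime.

CHF 5,068.36

Level annuity due; solve FV = PMT × [((1+r)^n − 1)/r] × (1+r) for PMT.
Periodic rate r = 0.0685/12 per month; n is counted in months.
With n = 132: PMT = 1,000,000 / ([((1+r)^n − 1)/r] × (1+r)) = CHF 5,068.36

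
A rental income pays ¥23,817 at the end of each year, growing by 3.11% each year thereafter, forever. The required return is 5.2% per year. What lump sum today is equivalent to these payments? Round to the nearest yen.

¥1,139,569

Periodic rate r = 0.052 per year.
Growing perpetuity (Gordon): PV = PMT₁ / (r − g) = 23,817 / (r − 0.0311) = ¥1,139,569.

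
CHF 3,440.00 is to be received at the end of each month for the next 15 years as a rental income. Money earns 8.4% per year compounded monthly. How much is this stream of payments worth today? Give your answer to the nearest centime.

CHF 351,419.65

This is an ordinary annuity: 180 payments of CHF 3,440.00 at the end of each month.
Periodic rate r = 0.084/12 per month; n is counted in months.
PV = PMT × [(1 − (1+r)^−n)/r] = 3,440 × [1 − (1+r)^−180] / r = CHF 351,419.65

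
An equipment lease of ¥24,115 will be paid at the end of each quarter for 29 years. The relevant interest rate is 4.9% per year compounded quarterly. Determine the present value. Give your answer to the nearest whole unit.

¥1,489,094

This is an ordinary annuity: 116 payments of ¥24,115 at the end of each quarter.
Periodic rate r = 0.049/4 per quarter; n is counted in quarters.
PV = PMT × [(1 − (1+r)^−n)/r] = 24,115 × [1 − (1+r)^−116] / r = ¥1,489,094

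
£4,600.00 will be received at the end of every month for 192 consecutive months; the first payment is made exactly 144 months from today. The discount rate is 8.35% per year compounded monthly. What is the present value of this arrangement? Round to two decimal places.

£180,475.56

Ordinary annuity of 192 payments, first payment at period 144.
Periodic rate r = 0.0835/12 per month; n is counted in months.
The ordinary-annuity PV formula values the stream one period before the first payment (period 143); discount that back 143 periods:
PV₀ = 4,600 × [1 − (1+r)^−192] / r × (1+r)^−143 = £180,475.56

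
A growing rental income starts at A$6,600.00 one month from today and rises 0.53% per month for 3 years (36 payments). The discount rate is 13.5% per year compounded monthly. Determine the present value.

Periodic rate r = 0.135/12 per month; n is counted in months.
Growing ordinary annuity: PV = PMT₁ × [1 − ((1+g)/(1+r))^n] / (r − g) = 6,600 × [1 − ((1+0.0053)/(1+r))^36] / (r − 0.0053) = A$212,301.83.

A$212,301.83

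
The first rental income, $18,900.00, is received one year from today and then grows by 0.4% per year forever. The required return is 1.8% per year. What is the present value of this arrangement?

Periodic rate r = 0.018 per year.
Growing perpetuity (Gordon): PV = PMT₁ / (r − g) = 18,900 / (r − 0.004) = $1,350,000.00.

$1,350,000.00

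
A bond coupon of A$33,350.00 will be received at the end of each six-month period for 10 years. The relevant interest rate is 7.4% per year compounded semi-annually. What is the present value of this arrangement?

This is an ordinary annuity: 20 payments of A$33,350.00 at the end of each six-month period.
Periodic rate r = 0.074/2 per half-year; n is counted in half-years.
PV = PMT × [(1 − (1+r)^−n)/r] = 33,350 × [1 − (1+r)^−20] / r = A$465,519.48

A$465,519.48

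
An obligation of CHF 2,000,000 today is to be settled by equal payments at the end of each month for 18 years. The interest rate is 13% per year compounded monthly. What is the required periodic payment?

Level ordinary annuity; solve PV = PMT × [(1 − (1+r)^−n)/r] for PMT.
Periodic rate r = 0.13/12 per month; n is counted in months.
With n = 216: PMT = 2,000,000 / ([(1 − (1+r)^−n)/r]) = CHF 24,008.65

CHF 24,008.65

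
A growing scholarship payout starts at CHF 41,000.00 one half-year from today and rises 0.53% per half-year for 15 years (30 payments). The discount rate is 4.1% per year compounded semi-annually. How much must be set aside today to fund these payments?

Periodic rate r = 0.041/2 per half-year; n is counted in half-years.
Growing ordinary annuity: PV = PMT₁ × [1 − ((1+g)/(1+r))^n] / (r − g) = 41,000 × [1 − ((1+0.0053)/(1+r))^30] / (r − 0.0053) = CHF 977,795.99.

CHF 977,795.99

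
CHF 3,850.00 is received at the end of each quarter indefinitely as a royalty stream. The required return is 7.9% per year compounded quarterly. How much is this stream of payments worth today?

Periodic rate r = 0.079/4 per quarter.
Level perpetuity: PV = PMT / r = 3,850 / (0.079/4) = CHF 194,936.71.

CHF 194,936.71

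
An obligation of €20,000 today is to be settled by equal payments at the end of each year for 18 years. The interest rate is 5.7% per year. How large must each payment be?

Level ordinary annuity; solve PV = PMT × [(1 − (1+r)^−n)/r] for PMT.
Periodic rate r = 0.057 per year.
With n = 18: PMT = 20,000 / ([(1 − (1+r)^−n)/r]) = €1,805.74

€1,805.74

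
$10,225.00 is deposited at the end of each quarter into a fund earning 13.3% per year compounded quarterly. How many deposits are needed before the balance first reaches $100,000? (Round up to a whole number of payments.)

Periodic rate r = 0.133/4 per quarter; n is counted in quarters.
Ordinary annuity FV: 100,000 = 10,225 × [((1+r)^n − 1)/r].
(1+r)^n = 1 + 100,000 × r / 10,225, so n = ln(1 + 100,000·r/10,225) / ln(1+r) = 8.61.
Round up to a whole number of payments: n = 9.

9 payments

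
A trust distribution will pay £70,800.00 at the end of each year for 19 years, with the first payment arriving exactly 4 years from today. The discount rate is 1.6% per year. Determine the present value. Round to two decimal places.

Ordinary annuity of 19 payments, first payment at period 4.
Periodic rate r = 0.016 per year.
The ordinary-annuity PV formula values the stream one period before the first payment (period 3); discount that back 3 periods:
PV₀ = 70,800 × [1 − (1+r)^−19] / r × (1+r)^−3 = £1,098,522.11

£1,098,522.11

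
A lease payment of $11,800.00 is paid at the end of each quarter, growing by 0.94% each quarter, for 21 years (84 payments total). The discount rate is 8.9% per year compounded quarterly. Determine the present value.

Periodic rate r = 0.089/4 per quarter; n is counted in quarters.
Growing ordinary annuity: PV = PMT₁ × [1 − ((1+g)/(1+r))^n] / (r − g) = 11,800 × [1 − ((1+0.0094)/(1+r))^84] / (r − 0.0094) = $600,967.46.

$600,967.46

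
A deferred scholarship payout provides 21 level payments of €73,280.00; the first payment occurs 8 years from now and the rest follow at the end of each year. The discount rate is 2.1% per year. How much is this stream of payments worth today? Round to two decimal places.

€1,067,025.68

Ordinary annuity of 21 payments, first payment at period 8.
Periodic rate r = 0.021 per year.
The ordinary-annuity PV formula values the stream one period before the first payment (period 7); discount that back 7 periods:
PV₀ = 73,280 × [1 − (1+r)^−21] / r × (1+r)^−7 = €1,067,025.68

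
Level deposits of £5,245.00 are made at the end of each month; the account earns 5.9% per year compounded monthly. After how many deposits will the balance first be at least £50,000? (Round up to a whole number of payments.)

10 payments

Periodic rate r = 0.059/12 per month; n is counted in months.
Ordinary annuity FV: 50,000 = 5,245 × [((1+r)^n − 1)/r].
(1+r)^n = 1 + 50,000 × r / 5,245, so n = ln(1 + 50,000·r/5,245) / ln(1+r) = 9.34.
Round up to a whole number of payments: n = 10.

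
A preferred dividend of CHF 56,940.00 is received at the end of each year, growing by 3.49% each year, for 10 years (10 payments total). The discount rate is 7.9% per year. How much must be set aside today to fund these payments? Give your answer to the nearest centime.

Periodic rate r = 0.079 per year.
Growing ordinary annuity: PV = PMT₁ × [1 − ((1+g)/(1+r))^n] / (r − g) = 56,940 × [1 − ((1+0.0349)/(1+r))^10] / (r − 0.0349) = CHF 440,511.58.

CHF 440,511.58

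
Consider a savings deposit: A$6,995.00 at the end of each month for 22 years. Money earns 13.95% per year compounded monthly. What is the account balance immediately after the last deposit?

A$12,120,322.45

This is an ordinary annuity: 264 deposits of A$6,995.00 at the end of each month.
Periodic rate r = 0.1395/12 per month; n is counted in months.
FV = PMT × [((1+r)^n − 1)/r] = 6,995 × [(1+r)^264 − 1] / r = A$12,120,322.45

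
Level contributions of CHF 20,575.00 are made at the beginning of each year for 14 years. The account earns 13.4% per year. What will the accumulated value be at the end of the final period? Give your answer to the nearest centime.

This is an annuity due: 14 deposits of CHF 20,575.00 at the beginning of each year.
Periodic rate r = 0.134 per year.
FV = PMT × [((1+r)^n − 1)/r] × (1+r) = 20,575 × [(1+r)^14 − 1] / r × (1+r) = CHF 838,463.76

CHF 838,463.76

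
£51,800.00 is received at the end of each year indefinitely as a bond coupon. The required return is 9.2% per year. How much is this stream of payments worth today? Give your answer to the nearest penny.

£563,043.48

Periodic rate r = 0.092 per year.
Level perpetuity: PV = PMT / r = 51,800 / (0.092) = £563,043.48.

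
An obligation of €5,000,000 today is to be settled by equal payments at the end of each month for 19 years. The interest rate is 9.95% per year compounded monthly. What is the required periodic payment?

€48,899.80

Level ordinary annuity; solve PV = PMT × [(1 − (1+r)^−n)/r] for PMT.
Periodic rate r = 0.0995/12 per month; n is counted in months.
With n = 228: PMT = 5,000,000 / ([(1 − (1+r)^−n)/r]) = €48,899.80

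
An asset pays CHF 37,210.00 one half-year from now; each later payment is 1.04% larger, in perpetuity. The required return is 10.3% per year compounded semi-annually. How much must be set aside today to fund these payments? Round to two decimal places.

CHF 905,352.80

Periodic rate r = 0.103/2 per half-year.
Growing perpetuity (Gordon): PV = PMT₁ / (r − g) = 37,210 / (r − 0.0104) = CHF 905,352.80.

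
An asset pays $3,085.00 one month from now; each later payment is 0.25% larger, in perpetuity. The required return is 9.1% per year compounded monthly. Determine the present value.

$606,885.25

Periodic rate r = 0.091/12 per month.
Growing perpetuity (Gordon): PV = PMT₁ / (r − g) = 3,085 / (r − 0.0025) = $606,885.25.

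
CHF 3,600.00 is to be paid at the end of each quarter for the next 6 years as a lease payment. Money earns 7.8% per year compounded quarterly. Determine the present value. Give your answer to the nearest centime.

CHF 68,477.38

This is an ordinary annuity: 24 payments of CHF 3,600.00 at the end of each quarter.
Periodic rate r = 0.078/4 per quarter; n is counted in quarters.
PV = PMT × [(1 − (1+r)^−n)/r] = 3,600 × [1 − (1+r)^−24] / r = CHF 68,477.38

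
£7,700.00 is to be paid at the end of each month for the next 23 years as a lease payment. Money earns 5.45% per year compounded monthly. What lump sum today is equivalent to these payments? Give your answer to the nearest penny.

£1,209,990.44

This is an ordinary annuity: 276 payments of £7,700.00 at the end of each month.
Periodic rate r = 0.0545/12 per month; n is counted in months.
PV = PMT × [(1 − (1+r)^−n)/r] = 7,700 × [1 − (1+r)^−276] / r = £1,209,990.44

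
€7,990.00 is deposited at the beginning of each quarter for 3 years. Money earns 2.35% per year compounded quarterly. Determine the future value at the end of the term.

This is an annuity due: 12 deposits of €7,990.00 at the beginning of each quarter.
Periodic rate r = 0.0235/4 per quarter; n is counted in quarters.
FV = PMT × [((1+r)^n − 1)/r] × (1+r) = 7,990 × [(1+r)^12 − 1] / r × (1+r) = €99,621.46

€99,621.46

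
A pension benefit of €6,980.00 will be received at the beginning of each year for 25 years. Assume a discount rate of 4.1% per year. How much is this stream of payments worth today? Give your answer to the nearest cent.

€112,322.50

This is an annuity due: 25 payments of €6,980.00 at the beginning of each year.
Periodic rate r = 0.041 per year.
PV = PMT × [(1 − (1+r)^−n)/r] × (1+r) = 6,980 × [1 − (1+r)^−25] / r × (1+r) = €112,322.50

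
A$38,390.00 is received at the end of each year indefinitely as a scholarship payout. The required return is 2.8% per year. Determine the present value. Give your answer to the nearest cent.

A$1,371,071.43

Periodic rate r = 0.028 per year.
Level perpetuity: PV = PMT / r = 38,390 / (0.028) = A$1,371,071.43.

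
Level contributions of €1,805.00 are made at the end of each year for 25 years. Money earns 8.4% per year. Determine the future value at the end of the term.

This is an ordinary annuity: 25 deposits of €1,805.00 at the end of each year.
Periodic rate r = 0.084 per year.
FV = PMT × [((1+r)^n − 1)/r] = 1,805 × [(1+r)^25 − 1] / r = €139,921.73

€139,921.73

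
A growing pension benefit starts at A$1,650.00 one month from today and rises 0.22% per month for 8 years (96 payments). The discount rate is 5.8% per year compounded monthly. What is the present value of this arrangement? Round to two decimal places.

Periodic rate r = 0.058/12 per month; n is counted in months.
Growing ordinary annuity: PV = PMT₁ × [1 − ((1+g)/(1+r))^n] / (r − g) = 1,650 × [1 − ((1+0.0022)/(1+r))^96] / (r − 0.0022) = A$139,532.74.

A$139,532.74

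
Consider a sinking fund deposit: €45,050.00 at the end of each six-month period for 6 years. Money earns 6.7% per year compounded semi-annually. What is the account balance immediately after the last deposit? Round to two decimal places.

€652,213.28

This is an ordinary annuity: 12 deposits of €45,050.00 at the end of each six-month period.
Periodic rate r = 0.067/2 per half-year; n is counted in half-years.
FV = PMT × [((1+r)^n − 1)/r] = 45,050 × [(1+r)^12 − 1] / r = €652,213.28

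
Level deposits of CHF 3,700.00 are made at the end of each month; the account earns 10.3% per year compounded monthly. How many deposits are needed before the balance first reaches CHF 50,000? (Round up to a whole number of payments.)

Periodic rate r = 0.103/12 per month; n is counted in months.
Ordinary annuity FV: 50,000 = 3,700 × [((1+r)^n − 1)/r].
(1+r)^n = 1 + 50,000 × r / 3,700, so n = ln(1 + 50,000·r/3,700) / ln(1+r) = 12.84.
Round up to a whole number of payments: n = 13.

13 payments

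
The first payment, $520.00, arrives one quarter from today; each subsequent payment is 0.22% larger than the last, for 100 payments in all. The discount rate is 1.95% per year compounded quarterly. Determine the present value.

$45,485.48

Periodic rate r = 0.0195/4 per quarter; n is counted in quarters.
Growing ordinary annuity: PV = PMT₁ × [1 − ((1+g)/(1+r))^n] / (r − g) = 520 × [1 − ((1+0.0022)/(1+r))^100] / (r − 0.0022) = $45,485.48.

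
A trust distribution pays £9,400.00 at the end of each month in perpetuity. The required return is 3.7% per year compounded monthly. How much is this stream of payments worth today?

£3,048,648.65

Periodic rate r = 0.037/12 per month.
Level perpetuity: PV = PMT / r = 9,400 / (0.037/12) = £3,048,648.65.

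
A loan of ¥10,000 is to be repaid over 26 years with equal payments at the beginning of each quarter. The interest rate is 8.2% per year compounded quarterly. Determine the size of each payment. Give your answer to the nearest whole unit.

Level annuity due; solve PV = PMT × [(1 − (1+r)^−n)/r] × (1+r) for PMT.
Periodic rate r = 0.082/4 per quarter; n is counted in quarters.
With n = 104: PMT = 10,000 / ([(1 − (1+r)^−n)/r] × (1+r)) = ¥229

¥229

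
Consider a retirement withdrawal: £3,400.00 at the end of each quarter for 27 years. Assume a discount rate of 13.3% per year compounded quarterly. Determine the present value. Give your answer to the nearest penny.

This is an ordinary annuity: 108 payments of £3,400.00 at the end of each quarter.
Periodic rate r = 0.133/4 per quarter; n is counted in quarters.
PV = PMT × [(1 − (1+r)^−n)/r] = 3,400 × [1 − (1+r)^−108] / r = £99,266.80

£99,266.80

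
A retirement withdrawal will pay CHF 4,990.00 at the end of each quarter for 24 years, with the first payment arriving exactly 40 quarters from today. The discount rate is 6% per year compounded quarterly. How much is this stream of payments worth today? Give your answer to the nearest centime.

CHF 141,562.17

Ordinary annuity of 96 payments, first payment at period 40.
Periodic rate r = 0.06/4 per quarter; n is counted in quarters.
The ordinary-annuity PV formula values the stream one period before the first payment (period 39); discount that back 39 periods:
PV₀ = 4,990 × [1 − (1+r)^−96] / r × (1+r)^−39 = CHF 141,562.17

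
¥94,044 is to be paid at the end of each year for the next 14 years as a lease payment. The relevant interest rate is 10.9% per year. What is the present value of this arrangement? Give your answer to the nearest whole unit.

This is an ordinary annuity: 14 payments of ¥94,044 at the end of each year.
Periodic rate r = 0.109 per year.
PV = PMT × [(1 − (1+r)^−n)/r] = 94,044 × [1 − (1+r)^−14] / r = ¥660,085

¥660,085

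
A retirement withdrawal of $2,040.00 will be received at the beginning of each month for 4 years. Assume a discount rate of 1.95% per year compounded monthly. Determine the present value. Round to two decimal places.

$94,277.94

This is an annuity due: 48 payments of $2,040.00 at the beginning of each month.
Periodic rate r = 0.0195/12 per month; n is counted in months.
PV = PMT × [(1 − (1+r)^−n)/r] × (1+r) = 2,040 × [1 − (1+r)^−48] / r × (1+r) = $94,277.94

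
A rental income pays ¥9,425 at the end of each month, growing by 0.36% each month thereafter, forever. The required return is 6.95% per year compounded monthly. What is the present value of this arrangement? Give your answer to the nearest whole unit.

¥4,300,380

Periodic rate r = 0.0695/12 per month.
Growing perpetuity (Gordon): PV = PMT₁ / (r − g) = 9,425 / (r − 0.0036) = ¥4,300,380.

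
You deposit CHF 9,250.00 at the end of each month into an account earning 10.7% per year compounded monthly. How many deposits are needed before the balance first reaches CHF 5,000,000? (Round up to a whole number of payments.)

199 payments

Periodic rate r = 0.107/12 per month; n is counted in months.
Ordinary annuity FV: 5,000,000 = 9,250 × [((1+r)^n − 1)/r].
(1+r)^n = 1 + 5,000,000 × r / 9,250, so n = ln(1 + 5,000,000·r/9,250) / ln(1+r) = 198.40.
Round up to a whole number of payments: n = 199.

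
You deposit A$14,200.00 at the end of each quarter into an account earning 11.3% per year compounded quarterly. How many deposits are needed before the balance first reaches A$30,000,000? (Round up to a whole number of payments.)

148 payments

Periodic rate r = 0.113/4 per quarter; n is counted in quarters.
Ordinary annuity FV: 30,000,000 = 14,200 × [((1+r)^n − 1)/r].
(1+r)^n = 1 + 30,000,000 × r / 14,200, so n = ln(1 + 30,000,000·r/14,200) / ln(1+r) = 147.38.
Round up to a whole number of payments: n = 148.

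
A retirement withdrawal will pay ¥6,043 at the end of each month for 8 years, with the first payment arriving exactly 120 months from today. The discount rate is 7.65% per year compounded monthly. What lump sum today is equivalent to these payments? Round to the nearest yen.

Ordinary annuity of 96 payments, first payment at period 120.
Periodic rate r = 0.0765/12 per month; n is counted in months.
The ordinary-annuity PV formula values the stream one period before the first payment (period 119); discount that back 119 periods:
PV₀ = 6,043 × [1 − (1+r)^−96] / r × (1+r)^−119 = ¥203,219

¥203,219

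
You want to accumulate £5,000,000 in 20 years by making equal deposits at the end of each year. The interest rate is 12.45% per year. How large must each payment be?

£65,860.79

Level ordinary annuity; solve FV = PMT × [((1+r)^n − 1)/r] for PMT.
Periodic rate r = 0.1245 per year.
With n = 20: PMT = 5,000,000 / ([((1+r)^n − 1)/r]) = £65,860.79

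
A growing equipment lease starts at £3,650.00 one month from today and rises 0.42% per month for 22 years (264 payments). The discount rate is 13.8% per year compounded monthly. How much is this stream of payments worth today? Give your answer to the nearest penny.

£426,122.34

Periodic rate r = 0.138/12 per month; n is counted in months.
Growing ordinary annuity: PV = PMT₁ × [1 − ((1+g)/(1+r))^n] / (r − g) = 3,650 × [1 − ((1+0.0042)/(1+r))^264] / (r − 0.0042) = £426,122.34.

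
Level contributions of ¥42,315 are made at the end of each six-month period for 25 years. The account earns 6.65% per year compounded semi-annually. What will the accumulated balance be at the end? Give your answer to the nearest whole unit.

¥5,258,274

This is an ordinary annuity: 50 deposits of ¥42,315 at the end of each six-month period.
Periodic rate r = 0.0665/2 per half-year; n is counted in half-years.
FV = PMT × [((1+r)^n − 1)/r] = 42,315 × [(1+r)^50 − 1] / r = ¥5,258,274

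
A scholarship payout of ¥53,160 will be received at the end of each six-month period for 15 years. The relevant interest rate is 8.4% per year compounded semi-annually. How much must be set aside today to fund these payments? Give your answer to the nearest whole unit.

¥897,327

This is an ordinary annuity: 30 payments of ¥53,160 at the end of each six-month period.
Periodic rate r = 0.084/2 per half-year; n is counted in half-years.
PV = PMT × [(1 − (1+r)^−n)/r] = 53,160 × [1 − (1+r)^−30] / r = ¥897,327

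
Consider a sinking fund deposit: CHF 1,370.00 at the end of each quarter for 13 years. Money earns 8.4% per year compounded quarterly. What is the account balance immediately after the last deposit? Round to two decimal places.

This is an ordinary annuity: 52 deposits of CHF 1,370.00 at the end of each quarter.
Periodic rate r = 0.084/4 per quarter; n is counted in quarters.
FV = PMT × [((1+r)^n − 1)/r] = 1,370 × [(1+r)^52 − 1] / r = CHF 127,000.18

CHF 127,000.18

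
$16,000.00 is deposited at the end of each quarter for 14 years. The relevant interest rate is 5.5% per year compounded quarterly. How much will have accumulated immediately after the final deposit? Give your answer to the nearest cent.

This is an ordinary annuity: 56 deposits of $16,000.00 at the end of each quarter.
Periodic rate r = 0.055/4 per quarter; n is counted in quarters.
FV = PMT × [((1+r)^n − 1)/r] = 16,000 × [(1+r)^56 − 1] / r = $1,336,397.25

$1,336,397.25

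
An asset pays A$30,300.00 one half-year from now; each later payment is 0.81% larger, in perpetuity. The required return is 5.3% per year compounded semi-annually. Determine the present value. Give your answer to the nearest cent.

Periodic rate r = 0.053/2 per half-year.
Growing perpetuity (Gordon): PV = PMT₁ / (r − g) = 30,300 / (r − 0.0081) = A$1,646,739.13.

A$1,646,739.13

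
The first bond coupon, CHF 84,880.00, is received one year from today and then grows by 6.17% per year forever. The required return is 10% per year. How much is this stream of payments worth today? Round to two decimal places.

CHF 2,216,187.99

Periodic rate r = 0.1 per year.
Growing perpetuity (Gordon): PV = PMT₁ / (r − g) = 84,880 / (r − 0.0617) = CHF 2,216,187.99.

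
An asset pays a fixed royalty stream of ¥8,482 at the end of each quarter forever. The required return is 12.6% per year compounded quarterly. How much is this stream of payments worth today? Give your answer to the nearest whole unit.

Periodic rate r = 0.126/4 per quarter.
Level perpetuity: PV = PMT / r = 8,482 / (0.126/4) = ¥269,270.

¥269,270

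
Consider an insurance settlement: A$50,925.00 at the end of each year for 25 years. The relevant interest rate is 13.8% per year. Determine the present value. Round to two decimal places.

A$354,450.54

This is an ordinary annuity: 25 payments of A$50,925.00 at the end of each year.
Periodic rate r = 0.138 per year.
PV = PMT × [(1 − (1+r)^−n)/r] = 50,925 × [1 − (1+r)^−25] / r = A$354,450.54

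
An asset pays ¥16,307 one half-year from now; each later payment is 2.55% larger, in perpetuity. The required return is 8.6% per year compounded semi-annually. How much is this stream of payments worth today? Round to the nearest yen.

¥931,829

Periodic rate r = 0.086/2 per half-year.
Growing perpetuity (Gordon): PV = PMT₁ / (r − g) = 16,307 / (r − 0.0255) = ¥931,829.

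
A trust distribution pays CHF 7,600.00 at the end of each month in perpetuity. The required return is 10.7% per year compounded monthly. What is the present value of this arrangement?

CHF 852,336.45

Periodic rate r = 0.107/12 per month.
Level perpetuity: PV = PMT / r = 7,600 / (0.107/12) = CHF 852,336.45.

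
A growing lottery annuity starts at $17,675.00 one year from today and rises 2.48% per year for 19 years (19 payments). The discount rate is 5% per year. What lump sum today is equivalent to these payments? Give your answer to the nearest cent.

$259,304.26

Periodic rate r = 0.05 per year.
Growing ordinary annuity: PV = PMT₁ × [1 − ((1+g)/(1+r))^n] / (r − g) = 17,675 × [1 − ((1+0.0248)/(1+r))^19] / (r − 0.0248) = $259,304.26.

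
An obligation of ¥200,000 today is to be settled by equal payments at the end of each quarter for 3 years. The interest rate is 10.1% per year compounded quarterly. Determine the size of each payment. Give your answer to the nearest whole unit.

Level ordinary annuity; solve PV = PMT × [(1 − (1+r)^−n)/r] for PMT.
Periodic rate r = 0.101/4 per quarter; n is counted in quarters.
With n = 12: PMT = 200,000 / ([(1 − (1+r)^−n)/r]) = ¥19,527

¥19,527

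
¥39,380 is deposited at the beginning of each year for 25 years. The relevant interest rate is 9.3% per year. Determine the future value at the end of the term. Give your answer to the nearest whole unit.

¥3,811,991

This is an annuity due: 25 deposits of ¥39,380 at the beginning of each year.
Periodic rate r = 0.093 per year.
FV = PMT × [((1+r)^n − 1)/r] × (1+r) = 39,380 × [(1+r)^25 − 1] / r × (1+r) = ¥3,811,991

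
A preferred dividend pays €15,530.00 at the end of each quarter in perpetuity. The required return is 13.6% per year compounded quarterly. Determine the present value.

Periodic rate r = 0.136/4 per quarter.
Level perpetuity: PV = PMT / r = 15,530 / (0.136/4) = €456,764.71.

€456,764.71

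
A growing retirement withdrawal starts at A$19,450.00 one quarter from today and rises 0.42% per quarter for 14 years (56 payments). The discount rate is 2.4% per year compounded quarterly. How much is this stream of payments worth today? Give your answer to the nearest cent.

A$1,031,105.44

Periodic rate r = 0.024/4 per quarter; n is counted in quarters.
Growing ordinary annuity: PV = PMT₁ × [1 − ((1+g)/(1+r))^n] / (r − g) = 19,450 × [1 − ((1+0.0042)/(1+r))^56] / (r − 0.0042) = A$1,031,105.44.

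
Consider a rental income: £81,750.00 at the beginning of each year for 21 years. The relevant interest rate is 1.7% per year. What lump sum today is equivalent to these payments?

£1,458,000.53

This is an annuity due: 21 payments of £81,750.00 at the beginning of each year.
Periodic rate r = 0.017 per year.
PV = PMT × [(1 − (1+r)^−n)/r] × (1+r) = 81,750 × [1 − (1+r)^−21] / r × (1+r) = £1,458,000.53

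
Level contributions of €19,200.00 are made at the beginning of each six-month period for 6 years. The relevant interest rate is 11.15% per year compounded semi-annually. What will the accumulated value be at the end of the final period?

This is an annuity due: 12 deposits of €19,200.00 at the beginning of each six-month period.
Periodic rate r = 0.1115/2 per half-year; n is counted in half-years.
FV = PMT × [((1+r)^n − 1)/r] × (1+r) = 19,200 × [(1+r)^12 − 1] / r × (1+r) = €333,594.38

€333,594.38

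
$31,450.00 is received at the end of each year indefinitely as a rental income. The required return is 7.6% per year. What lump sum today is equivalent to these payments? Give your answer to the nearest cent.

Periodic rate r = 0.076 per year.
Level perpetuity: PV = PMT / r = 31,450 / (0.076) = $413,815.79.

$413,815.79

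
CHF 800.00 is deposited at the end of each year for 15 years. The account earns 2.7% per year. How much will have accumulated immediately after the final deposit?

CHF 14,556.19

This is an ordinary annuity: 15 deposits of CHF 800.00 at the end of each year.
Periodic rate r = 0.027 per year.
FV = PMT × [((1+r)^n − 1)/r] = 800 × [(1+r)^15 − 1] / r = CHF 14,556.19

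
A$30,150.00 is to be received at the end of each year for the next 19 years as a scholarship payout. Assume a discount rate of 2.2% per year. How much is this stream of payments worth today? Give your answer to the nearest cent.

This is an ordinary annuity: 19 payments of A$30,150.00 at the end of each year.
Periodic rate r = 0.022 per year.
PV = PMT × [(1 − (1+r)^−n)/r] = 30,150 × [1 − (1+r)^−19] / r = A$464,101.05

A$464,101.05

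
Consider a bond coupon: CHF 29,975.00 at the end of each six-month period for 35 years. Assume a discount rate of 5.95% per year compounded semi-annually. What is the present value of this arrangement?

CHF 878,129.68

This is an ordinary annuity: 70 payments of CHF 29,975.00 at the end of each six-month period.
Periodic rate r = 0.0595/2 per half-year; n is counted in half-years.
PV = PMT × [(1 − (1+r)^−n)/r] = 29,975 × [1 − (1+r)^−70] / r = CHF 878,129.68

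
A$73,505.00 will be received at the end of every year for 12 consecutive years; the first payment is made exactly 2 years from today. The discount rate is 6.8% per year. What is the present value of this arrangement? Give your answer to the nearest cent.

Ordinary annuity of 12 payments, first payment at period 2.
Periodic rate r = 0.068 per year.
The ordinary-annuity PV formula values the stream one period before the first payment (period 1); discount that back 1 periods:
PV₀ = 73,505 × [1 − (1+r)^−12] / r × (1+r)^−1 = A$552,529.21

A$552,529.21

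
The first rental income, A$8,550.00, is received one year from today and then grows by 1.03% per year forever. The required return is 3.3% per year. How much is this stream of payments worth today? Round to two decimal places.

Periodic rate r = 0.033 per year.
Growing perpetuity (Gordon): PV = PMT₁ / (r − g) = 8,550 / (r − 0.0103) = A$376,651.98.

A$376,651.98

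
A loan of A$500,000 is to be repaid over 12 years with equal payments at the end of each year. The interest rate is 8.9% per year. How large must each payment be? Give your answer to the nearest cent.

A$69,473.97

Level ordinary annuity; solve PV = PMT × [(1 − (1+r)^−n)/r] for PMT.
Periodic rate r = 0.089 per year.
With n = 12: PMT = 500,000 / ([(1 − (1+r)^−n)/r]) = A$69,473.97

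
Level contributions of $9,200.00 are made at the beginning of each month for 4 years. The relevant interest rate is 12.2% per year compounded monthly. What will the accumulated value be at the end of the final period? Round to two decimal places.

This is an annuity due: 48 deposits of $9,200.00 at the beginning of each month.
Periodic rate r = 0.122/12 per month; n is counted in months.
FV = PMT × [((1+r)^n − 1)/r] × (1+r) = 9,200 × [(1+r)^48 − 1] / r × (1+r) = $571,365.67

$571,365.67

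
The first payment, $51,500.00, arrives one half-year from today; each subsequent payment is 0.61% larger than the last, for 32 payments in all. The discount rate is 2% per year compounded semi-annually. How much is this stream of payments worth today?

$1,537,692.16

Periodic rate r = 0.02/2 per half-year; n is counted in half-years.
Growing ordinary annuity: PV = PMT₁ × [1 − ((1+g)/(1+r))^n] / (r − g) = 51,500 × [1 − ((1+0.0061)/(1+r))^32] / (r − 0.0061) = $1,537,692.16.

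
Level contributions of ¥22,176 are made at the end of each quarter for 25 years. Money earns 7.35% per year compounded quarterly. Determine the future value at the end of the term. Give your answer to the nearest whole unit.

¥6,247,819

This is an ordinary annuity: 100 deposits of ¥22,176 at the end of each quarter.
Periodic rate r = 0.0735/4 per quarter; n is counted in quarters.
FV = PMT × [((1+r)^n − 1)/r] = 22,176 × [(1+r)^100 − 1] / r = ¥6,247,819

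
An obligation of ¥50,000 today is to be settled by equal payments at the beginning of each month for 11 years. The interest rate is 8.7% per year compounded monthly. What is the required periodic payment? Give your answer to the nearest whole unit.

Level annuity due; solve PV = PMT × [(1 − (1+r)^−n)/r] × (1+r) for PMT.
Periodic rate r = 0.087/12 per month; n is counted in months.
With n = 132: PMT = 50,000 / ([(1 − (1+r)^−n)/r] × (1+r)) = ¥586

¥586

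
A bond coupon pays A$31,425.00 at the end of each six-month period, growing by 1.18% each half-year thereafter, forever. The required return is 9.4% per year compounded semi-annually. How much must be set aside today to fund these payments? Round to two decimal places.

Periodic rate r = 0.094/2 per half-year.
Growing perpetuity (Gordon): PV = PMT₁ / (r − g) = 31,425 / (r − 0.0118) = A$892,755.68.

A$892,755.68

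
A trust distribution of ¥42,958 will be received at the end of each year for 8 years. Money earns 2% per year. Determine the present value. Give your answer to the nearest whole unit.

This is an ordinary annuity: 8 payments of ¥42,958 at the end of each year.
Periodic rate r = 0.02 per year.
PV = PMT × [(1 − (1+r)^−n)/r] = 42,958 × [1 − (1+r)^−8] / r = ¥314,688

¥314,688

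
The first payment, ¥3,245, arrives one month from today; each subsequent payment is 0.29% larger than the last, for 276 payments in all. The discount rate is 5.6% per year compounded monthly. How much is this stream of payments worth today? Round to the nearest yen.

Periodic rate r = 0.056/12 per month; n is counted in months.
Growing ordinary annuity: PV = PMT₁ × [1 − ((1+g)/(1+r))^n] / (r − g) = 3,245 × [1 − ((1+0.0029)/(1+r))^276] / (r − 0.0029) = ¥706,746.

¥706,746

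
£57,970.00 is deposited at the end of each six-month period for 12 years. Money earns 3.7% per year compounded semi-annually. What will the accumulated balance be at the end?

This is an ordinary annuity: 24 deposits of £57,970.00 at the end of each six-month period.
Periodic rate r = 0.037/2 per half-year; n is counted in half-years.
FV = PMT × [((1+r)^n − 1)/r] = 57,970 × [(1+r)^24 − 1] / r = £1,731,638.02

£1,731,638.02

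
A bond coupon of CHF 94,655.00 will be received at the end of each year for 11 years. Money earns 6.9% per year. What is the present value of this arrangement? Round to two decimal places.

This is an ordinary annuity: 11 payments of CHF 94,655.00 at the end of each year.
Periodic rate r = 0.069 per year.
PV = PMT × [(1 − (1+r)^−n)/r] = 94,655 × [1 − (1+r)^−11] / r = CHF 713,335.96

CHF 713,335.96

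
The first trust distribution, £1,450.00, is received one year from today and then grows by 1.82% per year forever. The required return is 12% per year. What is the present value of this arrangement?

Periodic rate r = 0.12 per year.
Growing perpetuity (Gordon): PV = PMT₁ / (r − g) = 1,450 / (r − 0.0182) = £14,243.61.

£14,243.61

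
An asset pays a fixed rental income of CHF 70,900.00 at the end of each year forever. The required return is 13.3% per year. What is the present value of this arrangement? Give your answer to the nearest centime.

CHF 533,082.71

Periodic rate r = 0.133 per year.
Level perpetuity: PV = PMT / r = 70,900 / (0.133) = CHF 533,082.71.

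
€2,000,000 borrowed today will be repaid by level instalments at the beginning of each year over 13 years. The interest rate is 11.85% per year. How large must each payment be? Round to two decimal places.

Level annuity due; solve PV = PMT × [(1 − (1+r)^−n)/r] × (1+r) for PMT.
Periodic rate r = 0.1185 per year.
With n = 13: PMT = 2,000,000 / ([(1 − (1+r)^−n)/r] × (1+r)) = €276,332.11

€276,332.11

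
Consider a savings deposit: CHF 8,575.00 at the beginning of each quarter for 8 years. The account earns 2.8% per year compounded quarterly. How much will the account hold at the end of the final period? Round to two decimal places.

This is an annuity due: 32 deposits of CHF 8,575.00 at the beginning of each quarter.
Periodic rate r = 0.028/4 per quarter; n is counted in quarters.
FV = PMT × [((1+r)^n − 1)/r] × (1+r) = 8,575 × [(1+r)^32 − 1] / r × (1+r) = CHF 308,511.08

CHF 308,511.08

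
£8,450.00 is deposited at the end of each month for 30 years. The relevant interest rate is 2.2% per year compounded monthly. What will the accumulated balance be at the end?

This is an ordinary annuity: 360 deposits of £8,450.00 at the end of each month.
Periodic rate r = 0.022/12 per month; n is counted in months.
FV = PMT × [((1+r)^n − 1)/r] = 8,450 × [(1+r)^360 − 1] / r = £4,303,155.89

£4,303,155.89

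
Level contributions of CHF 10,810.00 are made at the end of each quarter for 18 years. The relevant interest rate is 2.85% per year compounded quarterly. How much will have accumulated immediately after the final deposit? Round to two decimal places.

This is an ordinary annuity: 72 deposits of CHF 10,810.00 at the end of each quarter.
Periodic rate r = 0.0285/4 per quarter; n is counted in quarters.
FV = PMT × [((1+r)^n − 1)/r] = 10,810 × [(1+r)^72 − 1] / r = CHF 1,012,360.95

CHF 1,012,360.95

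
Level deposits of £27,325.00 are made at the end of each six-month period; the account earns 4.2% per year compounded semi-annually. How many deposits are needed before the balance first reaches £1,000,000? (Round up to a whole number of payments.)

28 payments

Periodic rate r = 0.042/2 per half-year; n is counted in half-years.
Ordinary annuity FV: 1,000,000 = 27,325 × [((1+r)^n − 1)/r].
(1+r)^n = 1 + 1,000,000 × r / 27,325, so n = ln(1 + 1,000,000·r/27,325) / ln(1+r) = 27.43.
Round up to a whole number of payments: n = 28.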